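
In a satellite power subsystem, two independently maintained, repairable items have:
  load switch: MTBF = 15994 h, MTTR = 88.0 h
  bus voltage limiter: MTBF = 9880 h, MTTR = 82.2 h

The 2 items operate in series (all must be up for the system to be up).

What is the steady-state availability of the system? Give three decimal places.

0.986

A(load switch) = MTBF/(MTBF+MTTR) = 15994/(15994+88.0) = 0.994528
A(bus voltage limiter) = MTBF/(MTBF+MTTR) = 9880/(9880+82.2) = 0.991749
Series availability: 0.994528 × 0.991749 = 0.986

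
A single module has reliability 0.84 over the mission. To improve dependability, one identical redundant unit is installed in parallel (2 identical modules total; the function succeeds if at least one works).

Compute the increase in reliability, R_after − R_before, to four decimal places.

R_before = 0.84
R_after = 1 − (1 − 0.84)^2 = 0.9744
ΔR = 0.9744 − 0.84 = 0.1344

0.1344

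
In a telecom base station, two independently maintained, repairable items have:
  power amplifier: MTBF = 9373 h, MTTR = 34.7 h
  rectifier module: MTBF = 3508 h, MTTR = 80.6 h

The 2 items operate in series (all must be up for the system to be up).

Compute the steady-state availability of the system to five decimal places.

0.97393

A(power amplifier) = MTBF/(MTBF+MTTR) = 9373/(9373+34.7) = 0.996312
A(rectifier module) = MTBF/(MTBF+MTTR) = 3508/(3508+80.6) = 0.977540
Series availability: 0.996312 × 0.977540 = 0.97393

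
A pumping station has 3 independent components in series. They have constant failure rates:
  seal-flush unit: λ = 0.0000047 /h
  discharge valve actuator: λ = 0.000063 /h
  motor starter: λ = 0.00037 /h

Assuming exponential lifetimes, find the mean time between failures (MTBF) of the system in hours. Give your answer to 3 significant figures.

Series of exponential components: λ_sys = Σ λ_i
λ_sys = 0.0000047 + 0.000063 + 0.00037 = 4.3770e-04 /h
MTBF = 1 / λ_sys = 2280 h

2280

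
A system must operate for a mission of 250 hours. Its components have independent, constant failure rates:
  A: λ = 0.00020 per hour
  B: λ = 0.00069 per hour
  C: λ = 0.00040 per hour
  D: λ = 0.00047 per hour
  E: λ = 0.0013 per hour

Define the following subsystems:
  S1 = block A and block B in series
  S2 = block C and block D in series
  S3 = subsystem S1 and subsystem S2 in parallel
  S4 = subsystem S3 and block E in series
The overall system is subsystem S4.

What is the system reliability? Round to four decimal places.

0.6944

R(A) = exp(−0.00020 × 250) = 0.951229
R(B) = exp(−0.00069 × 250) = 0.841558
R(C) = exp(−0.00040 × 250) = 0.904837
R(D) = exp(−0.00047 × 250) = 0.889141
R(E) = exp(−0.0013 × 250) = 0.722527
Series (A and B): 0.951229 × 0.841558 = 0.800514
Series (C and D): 0.904837 × 0.889141 = 0.804528
Parallel ([0.800514] and [0.804528]): 1 − (1 − 0.800514)(1 − 0.804528) = 0.961006
Series ([0.961006] and E): 0.961006 × 0.722527 = 0.6944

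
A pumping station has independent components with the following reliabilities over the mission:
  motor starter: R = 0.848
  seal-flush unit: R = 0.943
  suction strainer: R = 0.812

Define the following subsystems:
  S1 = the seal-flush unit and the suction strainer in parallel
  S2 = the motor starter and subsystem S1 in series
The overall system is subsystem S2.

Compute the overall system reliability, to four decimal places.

0.8389

Parallel (seal-flush unit and suction strainer): 1 − (1 − 0.943000)(1 − 0.812000) = 0.989284
Series (motor starter and [0.989284]): 0.848000 × 0.989284 = 0.8389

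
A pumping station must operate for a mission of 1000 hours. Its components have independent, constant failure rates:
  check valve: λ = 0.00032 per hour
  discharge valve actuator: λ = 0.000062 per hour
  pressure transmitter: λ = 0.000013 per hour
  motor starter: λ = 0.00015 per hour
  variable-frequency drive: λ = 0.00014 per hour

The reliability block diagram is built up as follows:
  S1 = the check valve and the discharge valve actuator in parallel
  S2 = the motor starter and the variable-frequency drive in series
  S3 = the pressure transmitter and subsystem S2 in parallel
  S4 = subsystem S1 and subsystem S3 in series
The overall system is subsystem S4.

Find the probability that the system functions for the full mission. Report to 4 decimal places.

0.9803

R(check valve) = exp(−0.00032 × 1000) = 0.726149
R(discharge valve actuator) = exp(−0.000062 × 1000) = 0.939883
R(pressure transmitter) = exp(−0.000013 × 1000) = 0.987084
R(motor starter) = exp(−0.00015 × 1000) = 0.860708
R(variable-frequency drive) = exp(−0.00014 × 1000) = 0.869358
Parallel (check valve and discharge valve actuator): 1 − (1 − 0.726149)(1 − 0.939883) = 0.983537
Series (motor starter and variable-frequency drive): 0.860708 × 0.869358 = 0.748263
Parallel (pressure transmitter and [0.748263]): 1 − (1 − 0.987084)(1 − 0.748263) = 0.996749
Series ([0.983537] and [0.996749]): 0.983537 × 0.996749 = 0.9803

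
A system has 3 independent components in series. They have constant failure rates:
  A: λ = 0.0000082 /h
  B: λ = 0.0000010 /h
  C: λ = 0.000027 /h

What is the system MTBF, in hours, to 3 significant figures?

Series of exponential components: λ_sys = Σ λ_i
λ_sys = 0.0000082 + 0.0000010 + 0.000027 = 3.6200e-05 /h
MTBF = 1 / λ_sys = 27600 h

27600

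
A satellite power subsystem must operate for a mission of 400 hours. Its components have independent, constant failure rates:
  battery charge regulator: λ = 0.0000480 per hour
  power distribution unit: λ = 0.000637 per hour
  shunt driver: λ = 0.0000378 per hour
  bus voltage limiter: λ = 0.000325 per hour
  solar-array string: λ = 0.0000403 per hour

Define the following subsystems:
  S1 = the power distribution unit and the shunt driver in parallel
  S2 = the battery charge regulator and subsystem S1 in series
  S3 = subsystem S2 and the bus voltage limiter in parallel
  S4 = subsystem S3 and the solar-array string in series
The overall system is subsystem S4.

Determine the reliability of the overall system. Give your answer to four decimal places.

R(battery charge regulator) = exp(−0.0000480 × 400) = 0.980983
R(power distribution unit) = exp(−0.000637 × 400) = 0.775071
R(shunt driver) = exp(−0.0000378 × 400) = 0.984994
R(bus voltage limiter) = exp(−0.000325 × 400) = 0.878095
R(solar-array string) = exp(−0.0000403 × 400) = 0.984009
Parallel (power distribution unit and shunt driver): 1 − (1 − 0.775071)(1 − 0.984994) = 0.996625
Series (battery charge regulator and [0.996625]): 0.980983 × 0.996625 = 0.977672
Parallel ([0.977672] and bus voltage limiter): 1 − (1 − 0.977672)(1 − 0.878095) = 0.997278
Series ([0.997278] and solar-array string): 0.997278 × 0.984009 = 0.9813

0.9813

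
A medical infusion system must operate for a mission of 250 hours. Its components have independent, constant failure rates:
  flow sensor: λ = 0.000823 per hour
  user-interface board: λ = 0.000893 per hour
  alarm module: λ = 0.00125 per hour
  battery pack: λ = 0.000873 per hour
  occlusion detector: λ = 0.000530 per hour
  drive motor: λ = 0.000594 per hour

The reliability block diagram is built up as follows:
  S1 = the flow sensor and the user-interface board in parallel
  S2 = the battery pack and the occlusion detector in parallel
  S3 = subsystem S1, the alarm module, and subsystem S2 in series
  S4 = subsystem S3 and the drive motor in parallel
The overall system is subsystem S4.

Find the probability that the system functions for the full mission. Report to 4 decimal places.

R(flow sensor) = exp(−0.000823 × 250) = 0.814037
R(user-interface board) = exp(−0.000893 × 250) = 0.799915
R(alarm module) = exp(−0.00125 × 250) = 0.731616
R(battery pack) = exp(−0.000873 × 250) = 0.803924
R(occlusion detector) = exp(−0.000530 × 250) = 0.875903
R(drive motor) = exp(−0.000594 × 250) = 0.862000
Parallel (flow sensor and user-interface board): 1 − (1 − 0.814037)(1 − 0.799915) = 0.962792
Parallel (battery pack and occlusion detector): 1 − (1 − 0.803924)(1 − 0.875903) = 0.975668
Series ([0.962792], alarm module, and [0.975668]): 0.962792 × 0.731616 × 0.975668 = 0.687255
Parallel ([0.687255] and drive motor): 1 − (1 − 0.687255)(1 − 0.862000) = 0.9568

0.9568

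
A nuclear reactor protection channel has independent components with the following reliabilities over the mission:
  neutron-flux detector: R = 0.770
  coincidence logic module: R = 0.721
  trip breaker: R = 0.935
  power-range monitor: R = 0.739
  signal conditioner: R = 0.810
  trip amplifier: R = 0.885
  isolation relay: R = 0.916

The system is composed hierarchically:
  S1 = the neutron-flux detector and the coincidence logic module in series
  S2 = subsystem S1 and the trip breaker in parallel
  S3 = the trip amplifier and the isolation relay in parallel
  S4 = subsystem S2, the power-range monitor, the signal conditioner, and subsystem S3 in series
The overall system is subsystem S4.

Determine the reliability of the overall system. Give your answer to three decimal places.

Series (neutron-flux detector and coincidence logic module): 0.77000 × 0.72100 = 0.55517
Parallel ([0.55517] and trip breaker): 1 − (1 − 0.55517)(1 − 0.93500) = 0.97109
Parallel (trip amplifier and isolation relay): 1 − (1 − 0.88500)(1 − 0.91600) = 0.99034
Series ([0.97109], power-range monitor, signal conditioner, and [0.99034]): 0.97109 × 0.73900 × 0.81000 × 0.99034 = 0.576

0.576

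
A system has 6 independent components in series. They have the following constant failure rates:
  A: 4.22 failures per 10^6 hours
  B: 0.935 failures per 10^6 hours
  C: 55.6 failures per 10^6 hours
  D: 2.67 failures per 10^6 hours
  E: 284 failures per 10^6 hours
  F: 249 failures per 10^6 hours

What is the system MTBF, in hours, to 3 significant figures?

Series of exponential components: λ_sys = Σ λ_i
λ_sys = 0.00000422 + 0.000000935 + 0.0000556 + 0.00000267 + 0.000284 + 0.000249 = 5.9643e-04 /h
MTBF = 1 / λ_sys = 1680 h

1680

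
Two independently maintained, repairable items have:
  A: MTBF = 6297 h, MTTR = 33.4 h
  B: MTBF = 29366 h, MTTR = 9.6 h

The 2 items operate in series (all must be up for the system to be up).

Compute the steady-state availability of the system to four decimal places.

A(A) = MTBF/(MTBF+MTTR) = 6297/(6297+33.4) = 0.994724
A(B) = MTBF/(MTBF+MTTR) = 29366/(29366+9.6) = 0.999673
Series availability: 0.994724 × 0.999673 = 0.9944

0.9944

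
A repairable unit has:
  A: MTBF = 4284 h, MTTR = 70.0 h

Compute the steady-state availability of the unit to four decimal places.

0.9839

A(A) = MTBF/(MTBF+MTTR) = 4284/(4284+70.0) = 0.9839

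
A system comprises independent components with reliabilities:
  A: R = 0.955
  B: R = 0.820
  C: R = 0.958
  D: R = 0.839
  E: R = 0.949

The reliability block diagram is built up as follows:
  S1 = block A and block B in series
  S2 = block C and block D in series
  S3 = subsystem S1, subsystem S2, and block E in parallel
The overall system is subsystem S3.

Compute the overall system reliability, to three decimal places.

Series (A and B): 0.95500 × 0.82000 = 0.78310
Series (C and D): 0.95800 × 0.83900 = 0.80376
Parallel ([0.78310], [0.80376], and E): 1 − (1 − 0.78310)(1 − 0.80376)(1 − 0.94900) = 0.998

0.998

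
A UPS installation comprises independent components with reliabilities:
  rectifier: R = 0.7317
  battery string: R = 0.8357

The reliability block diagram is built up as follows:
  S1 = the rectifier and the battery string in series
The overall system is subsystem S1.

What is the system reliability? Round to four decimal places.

0.6115

Series (rectifier and battery string): 0.731700 × 0.835700 = 0.6115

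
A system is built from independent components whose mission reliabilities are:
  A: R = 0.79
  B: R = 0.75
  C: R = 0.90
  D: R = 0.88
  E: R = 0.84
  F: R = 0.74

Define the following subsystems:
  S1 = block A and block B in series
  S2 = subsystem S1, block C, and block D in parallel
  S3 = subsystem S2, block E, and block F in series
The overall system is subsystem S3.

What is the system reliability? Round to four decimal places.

Series (A and B): 0.790000 × 0.750000 = 0.592500
Parallel ([0.592500], C, and D): 1 − (1 − 0.592500)(1 − 0.900000)(1 − 0.880000) = 0.995110
Series ([0.995110], E, and F): 0.995110 × 0.840000 × 0.740000 = 0.6186

0.6186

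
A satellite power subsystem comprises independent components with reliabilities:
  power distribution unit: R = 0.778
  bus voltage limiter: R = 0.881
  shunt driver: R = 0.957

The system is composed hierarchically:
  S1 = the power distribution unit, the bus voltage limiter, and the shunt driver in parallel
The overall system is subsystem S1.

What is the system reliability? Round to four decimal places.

Parallel (power distribution unit, bus voltage limiter, and shunt driver): 1 − (1 − 0.778000)(1 − 0.881000)(1 − 0.957000) = 0.9989

0.9989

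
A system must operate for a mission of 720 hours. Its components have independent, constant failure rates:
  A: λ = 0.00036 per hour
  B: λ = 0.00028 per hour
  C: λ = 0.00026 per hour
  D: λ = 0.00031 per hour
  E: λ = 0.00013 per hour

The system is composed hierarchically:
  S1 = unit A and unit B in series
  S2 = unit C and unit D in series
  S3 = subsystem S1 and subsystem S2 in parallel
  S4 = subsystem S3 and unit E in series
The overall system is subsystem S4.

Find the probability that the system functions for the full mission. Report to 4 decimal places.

R(A) = exp(−0.00036 × 720) = 0.771669
R(B) = exp(−0.00028 × 720) = 0.817422
R(C) = exp(−0.00026 × 720) = 0.829278
R(D) = exp(−0.00031 × 720) = 0.799955
R(E) = exp(−0.00013 × 720) = 0.910647
Series (A and B): 0.771669 × 0.817422 = 0.630779
Series (C and D): 0.829278 × 0.799955 = 0.663385
Parallel ([0.630779] and [0.663385]): 1 − (1 − 0.630779)(1 − 0.663385) = 0.875715
Series ([0.875715] and E): 0.875715 × 0.910647 = 0.7975

0.7975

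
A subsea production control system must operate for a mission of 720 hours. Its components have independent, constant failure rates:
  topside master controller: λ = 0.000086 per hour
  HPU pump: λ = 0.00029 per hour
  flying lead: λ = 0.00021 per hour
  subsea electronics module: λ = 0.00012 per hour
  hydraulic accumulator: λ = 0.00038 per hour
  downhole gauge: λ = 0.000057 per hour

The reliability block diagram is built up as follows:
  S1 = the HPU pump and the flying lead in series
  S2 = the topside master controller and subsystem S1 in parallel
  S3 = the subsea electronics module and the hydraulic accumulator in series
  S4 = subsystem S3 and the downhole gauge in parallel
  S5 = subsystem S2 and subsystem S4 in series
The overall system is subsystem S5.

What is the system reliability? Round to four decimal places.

R(topside master controller) = exp(−0.000086 × 720) = 0.939958
R(HPU pump) = exp(−0.00029 × 720) = 0.811558
R(flying lead) = exp(−0.00021 × 720) = 0.859676
R(subsea electronics module) = exp(−0.00012 × 720) = 0.917227
R(hydraulic accumulator) = exp(−0.00038 × 720) = 0.760636
R(downhole gauge) = exp(−0.000057 × 720) = 0.959791
Series (HPU pump and flying lead): 0.811558 × 0.859676 = 0.697677
Parallel (topside master controller and [0.697677]): 1 − (1 − 0.939958)(1 − 0.697677) = 0.981848
Series (subsea electronics module and hydraulic accumulator): 0.917227 × 0.760636 = 0.697676
Parallel ([0.697676] and downhole gauge): 1 − (1 − 0.697676)(1 − 0.959791) = 0.987844
Series ([0.981848] and [0.987844]): 0.981848 × 0.987844 = 0.9699

0.9699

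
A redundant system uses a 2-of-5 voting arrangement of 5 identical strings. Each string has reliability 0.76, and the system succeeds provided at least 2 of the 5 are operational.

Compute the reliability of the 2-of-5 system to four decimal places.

R = Σ_{i=2}^{5} C(5,i) p^i (1−p)^{5−i} with p = 0.76
C(5,2)·0.76^2·0.24^3 = 0.079847
C(5,3)·0.76^3·0.24^2 = 0.252850
C(5,4)·0.76^4·0.24^1 = 0.400346
C(5,5)·0.76^5·0.24^0 = 0.253553
Sum = 0.9866

0.9866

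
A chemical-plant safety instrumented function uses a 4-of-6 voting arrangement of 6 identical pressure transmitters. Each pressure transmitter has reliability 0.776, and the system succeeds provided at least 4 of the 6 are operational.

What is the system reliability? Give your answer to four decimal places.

0.8695

R = Σ_{i=4}^{6} C(6,i) p^i (1−p)^{6−i} with p = 0.776
C(6,4)·0.776^4·0.224^2 = 0.272919
C(6,5)·0.776^5·0.224^1 = 0.378188
C(6,6)·0.776^6·0.224^0 = 0.218359
Sum = 0.8695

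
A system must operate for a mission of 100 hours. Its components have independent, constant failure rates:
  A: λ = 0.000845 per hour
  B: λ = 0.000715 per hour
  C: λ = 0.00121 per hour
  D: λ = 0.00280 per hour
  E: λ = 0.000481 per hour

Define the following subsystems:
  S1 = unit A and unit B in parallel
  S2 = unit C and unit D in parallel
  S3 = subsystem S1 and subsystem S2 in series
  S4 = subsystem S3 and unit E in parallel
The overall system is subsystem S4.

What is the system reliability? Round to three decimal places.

R(A) = exp(−0.000845 × 100) = 0.91897
R(B) = exp(−0.000715 × 100) = 0.93100
R(C) = exp(−0.00121 × 100) = 0.88603
R(D) = exp(−0.00280 × 100) = 0.75578
R(E) = exp(−0.000481 × 100) = 0.95304
Parallel (A and B): 1 − (1 − 0.91897)(1 − 0.93100) = 0.99441
Parallel (C and D): 1 − (1 − 0.88603)(1 − 0.75578) = 0.97217
Series ([0.99441] and [0.97217]): 0.99441 × 0.97217 = 0.96674
Parallel ([0.96674] and E): 1 − (1 − 0.96674)(1 − 0.95304) = 0.998

0.998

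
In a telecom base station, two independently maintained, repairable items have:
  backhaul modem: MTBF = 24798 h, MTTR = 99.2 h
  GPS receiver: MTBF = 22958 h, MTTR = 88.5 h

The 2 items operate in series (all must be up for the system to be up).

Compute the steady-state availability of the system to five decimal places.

0.99219

A(backhaul modem) = MTBF/(MTBF+MTTR) = 24798/(24798+99.2) = 0.996016
A(GPS receiver) = MTBF/(MTBF+MTTR) = 22958/(22958+88.5) = 0.996160
Series availability: 0.996016 × 0.996160 = 0.99219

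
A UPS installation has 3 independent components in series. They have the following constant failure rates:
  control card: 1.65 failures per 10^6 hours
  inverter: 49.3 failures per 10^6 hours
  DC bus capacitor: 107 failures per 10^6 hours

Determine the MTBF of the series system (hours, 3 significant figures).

Series of exponential components: λ_sys = Σ λ_i
λ_sys = 0.00000165 + 0.0000493 + 0.000107 = 1.5795e-04 /h
MTBF = 1 / λ_sys = 6330 h

6330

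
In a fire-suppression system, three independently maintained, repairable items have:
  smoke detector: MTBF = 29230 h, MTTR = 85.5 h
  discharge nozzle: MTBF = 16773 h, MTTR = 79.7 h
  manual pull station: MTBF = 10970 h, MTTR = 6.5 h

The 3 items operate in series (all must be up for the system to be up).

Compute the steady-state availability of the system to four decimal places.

0.9918

A(smoke detector) = MTBF/(MTBF+MTTR) = 29230/(29230+85.5) = 0.997083
A(discharge nozzle) = MTBF/(MTBF+MTTR) = 16773/(16773+79.7) = 0.995271
A(manual pull station) = MTBF/(MTBF+MTTR) = 10970/(10970+6.5) = 0.999408
Series availability: 0.997083 × 0.995271 × 0.999408 = 0.9918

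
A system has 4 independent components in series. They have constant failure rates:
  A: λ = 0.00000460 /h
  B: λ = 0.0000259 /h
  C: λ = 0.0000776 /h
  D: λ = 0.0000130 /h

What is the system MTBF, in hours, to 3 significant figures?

Series of exponential components: λ_sys = Σ λ_i
λ_sys = 0.00000460 + 0.0000259 + 0.0000776 + 0.0000130 = 1.2110e-04 /h
MTBF = 1 / λ_sys = 8260 h

8260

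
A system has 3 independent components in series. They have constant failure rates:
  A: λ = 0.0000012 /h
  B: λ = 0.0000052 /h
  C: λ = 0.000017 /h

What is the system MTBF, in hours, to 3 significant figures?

Series of exponential components: λ_sys = Σ λ_i
λ_sys = 0.0000012 + 0.0000052 + 0.000017 = 2.3400e-05 /h
MTBF = 1 / λ_sys = 42700 h

42700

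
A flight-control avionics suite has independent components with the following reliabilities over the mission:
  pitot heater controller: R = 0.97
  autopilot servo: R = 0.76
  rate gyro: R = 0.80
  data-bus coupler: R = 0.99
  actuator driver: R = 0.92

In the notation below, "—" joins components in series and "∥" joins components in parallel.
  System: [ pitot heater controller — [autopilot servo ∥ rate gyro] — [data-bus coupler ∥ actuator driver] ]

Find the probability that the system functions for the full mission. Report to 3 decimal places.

Parallel (autopilot servo and rate gyro): 1 − (1 − 0.76000)(1 − 0.80000) = 0.95200
Parallel (data-bus coupler and actuator driver): 1 − (1 − 0.99000)(1 − 0.92000) = 0.99920
Series (pitot heater controller, [0.95200], and [0.99920]): 0.97000 × 0.95200 × 0.99920 = 0.923

0.923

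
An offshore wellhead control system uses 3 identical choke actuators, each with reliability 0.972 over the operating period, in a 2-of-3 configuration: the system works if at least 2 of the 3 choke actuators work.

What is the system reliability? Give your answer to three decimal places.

0.998

R = Σ_{i=2}^{3} C(3,i) p^i (1−p)^{3−i} with p = 0.972
C(3,2)·0.972^2·0.028^1 = 0.07936
C(3,3)·0.972^3·0.028^0 = 0.91833
Sum = 0.998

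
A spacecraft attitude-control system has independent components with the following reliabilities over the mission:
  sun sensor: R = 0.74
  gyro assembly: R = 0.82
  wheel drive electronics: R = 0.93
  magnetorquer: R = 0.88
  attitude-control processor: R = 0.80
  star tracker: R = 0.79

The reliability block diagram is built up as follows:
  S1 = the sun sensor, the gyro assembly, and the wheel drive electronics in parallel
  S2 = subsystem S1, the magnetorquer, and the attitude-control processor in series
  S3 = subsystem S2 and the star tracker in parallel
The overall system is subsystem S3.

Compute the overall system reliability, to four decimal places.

0.9374

Parallel (sun sensor, gyro assembly, and wheel drive electronics): 1 − (1 − 0.740000)(1 − 0.820000)(1 − 0.930000) = 0.996724
Series ([0.996724], magnetorquer, and attitude-control processor): 0.996724 × 0.880000 × 0.800000 = 0.701694
Parallel ([0.701694] and star tracker): 1 − (1 − 0.701694)(1 − 0.790000) = 0.9374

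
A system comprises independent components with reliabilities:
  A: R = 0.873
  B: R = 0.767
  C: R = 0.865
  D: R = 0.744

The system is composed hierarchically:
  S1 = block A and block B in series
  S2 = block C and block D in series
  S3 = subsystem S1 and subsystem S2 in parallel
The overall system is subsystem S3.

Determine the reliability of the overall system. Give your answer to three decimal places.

0.882

Series (A and B): 0.87300 × 0.76700 = 0.66959
Series (C and D): 0.86500 × 0.74400 = 0.64356
Parallel ([0.66959] and [0.64356]): 1 − (1 − 0.66959)(1 − 0.64356) = 0.882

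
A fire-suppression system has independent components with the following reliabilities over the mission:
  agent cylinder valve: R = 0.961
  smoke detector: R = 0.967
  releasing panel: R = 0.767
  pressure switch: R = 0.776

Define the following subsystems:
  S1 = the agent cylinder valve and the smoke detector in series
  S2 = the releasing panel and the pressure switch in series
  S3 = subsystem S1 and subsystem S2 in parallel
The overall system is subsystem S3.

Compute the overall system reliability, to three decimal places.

0.971

Series (agent cylinder valve and smoke detector): 0.96100 × 0.96700 = 0.92929
Series (releasing panel and pressure switch): 0.76700 × 0.77600 = 0.59519
Parallel ([0.92929] and [0.59519]): 1 − (1 − 0.92929)(1 − 0.59519) = 0.971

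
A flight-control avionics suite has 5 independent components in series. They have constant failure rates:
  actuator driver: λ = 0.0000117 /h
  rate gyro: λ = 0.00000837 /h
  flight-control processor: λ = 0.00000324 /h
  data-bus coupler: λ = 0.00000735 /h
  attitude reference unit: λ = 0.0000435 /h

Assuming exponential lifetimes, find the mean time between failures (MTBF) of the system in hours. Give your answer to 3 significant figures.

Series of exponential components: λ_sys = Σ λ_i
λ_sys = 0.0000117 + 0.00000837 + 0.00000324 + 0.00000735 + 0.0000435 = 7.4160e-05 /h
MTBF = 1 / λ_sys = 13500 h

13500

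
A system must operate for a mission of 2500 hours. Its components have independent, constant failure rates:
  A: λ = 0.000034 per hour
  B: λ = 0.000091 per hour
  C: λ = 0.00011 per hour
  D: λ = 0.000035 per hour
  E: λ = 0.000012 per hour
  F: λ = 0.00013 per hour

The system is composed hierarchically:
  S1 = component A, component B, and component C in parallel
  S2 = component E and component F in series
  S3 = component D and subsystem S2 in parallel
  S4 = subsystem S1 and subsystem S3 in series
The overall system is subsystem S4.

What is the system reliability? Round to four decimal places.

R(A) = exp(−0.000034 × 2500) = 0.918512
R(B) = exp(−0.000091 × 2500) = 0.796522
R(C) = exp(−0.00011 × 2500) = 0.759572
R(D) = exp(−0.000035 × 2500) = 0.916219
R(E) = exp(−0.000012 × 2500) = 0.970446
R(F) = exp(−0.00013 × 2500) = 0.722527
Parallel (A, B, and C): 1 − (1 − 0.918512)(1 − 0.796522)(1 − 0.759572) = 0.996013
Series (E and F): 0.970446 × 0.722527 = 0.701173
Parallel (D and [0.701173]): 1 − (1 − 0.916219)(1 − 0.701173) = 0.974964
Series ([0.996013] and [0.974964]): 0.996013 × 0.974964 = 0.9711

0.9711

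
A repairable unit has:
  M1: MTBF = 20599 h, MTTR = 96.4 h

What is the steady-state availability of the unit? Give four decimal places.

A(M1) = MTBF/(MTBF+MTTR) = 20599/(20599+96.4) = 0.9953

0.9953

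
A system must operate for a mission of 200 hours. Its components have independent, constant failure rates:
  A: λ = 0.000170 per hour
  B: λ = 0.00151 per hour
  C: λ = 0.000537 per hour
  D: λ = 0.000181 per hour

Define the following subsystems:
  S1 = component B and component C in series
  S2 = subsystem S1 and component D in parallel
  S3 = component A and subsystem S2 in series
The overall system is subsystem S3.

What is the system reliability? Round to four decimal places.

0.9550

R(A) = exp(−0.000170 × 200) = 0.966572
R(B) = exp(−0.00151 × 200) = 0.739338
R(C) = exp(−0.000537 × 200) = 0.898166
R(D) = exp(−0.000181 × 200) = 0.964447
Series (B and C): 0.739338 × 0.898166 = 0.664048
Parallel ([0.664048] and D): 1 − (1 − 0.664048)(1 − 0.964447) = 0.988056
Series (A and [0.988056]): 0.966572 × 0.988056 = 0.9550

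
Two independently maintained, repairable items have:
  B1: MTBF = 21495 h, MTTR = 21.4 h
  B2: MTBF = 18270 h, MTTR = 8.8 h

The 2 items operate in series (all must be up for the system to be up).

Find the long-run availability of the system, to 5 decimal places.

A(B1) = MTBF/(MTBF+MTTR) = 21495/(21495+21.4) = 0.999005
A(B2) = MTBF/(MTBF+MTTR) = 18270/(18270+8.8) = 0.999519
Series availability: 0.999005 × 0.999519 = 0.99852

0.99852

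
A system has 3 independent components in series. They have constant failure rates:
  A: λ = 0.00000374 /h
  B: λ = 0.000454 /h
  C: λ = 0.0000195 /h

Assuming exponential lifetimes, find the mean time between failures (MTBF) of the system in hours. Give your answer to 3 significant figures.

2100

Series of exponential components: λ_sys = Σ λ_i
λ_sys = 0.00000374 + 0.000454 + 0.0000195 = 4.7724e-04 /h
MTBF = 1 / λ_sys = 2100 h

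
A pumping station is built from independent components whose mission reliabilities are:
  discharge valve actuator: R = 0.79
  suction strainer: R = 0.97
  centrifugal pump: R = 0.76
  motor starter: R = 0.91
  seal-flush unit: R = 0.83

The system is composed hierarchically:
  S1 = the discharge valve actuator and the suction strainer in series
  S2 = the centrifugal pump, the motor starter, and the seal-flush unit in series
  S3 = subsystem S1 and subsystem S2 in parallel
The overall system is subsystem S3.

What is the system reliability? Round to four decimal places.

0.9005

Series (discharge valve actuator and suction strainer): 0.790000 × 0.970000 = 0.766300
Series (centrifugal pump, motor starter, and seal-flush unit): 0.760000 × 0.910000 × 0.830000 = 0.574028
Parallel ([0.766300] and [0.574028]): 1 − (1 − 0.766300)(1 − 0.574028) = 0.9005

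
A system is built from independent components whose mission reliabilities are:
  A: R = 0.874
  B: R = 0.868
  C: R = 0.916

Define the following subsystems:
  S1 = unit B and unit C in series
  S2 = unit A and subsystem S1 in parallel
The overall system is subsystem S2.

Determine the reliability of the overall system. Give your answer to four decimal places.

Series (B and C): 0.868000 × 0.916000 = 0.795088
Parallel (A and [0.795088]): 1 − (1 − 0.874000)(1 − 0.795088) = 0.9742

0.9742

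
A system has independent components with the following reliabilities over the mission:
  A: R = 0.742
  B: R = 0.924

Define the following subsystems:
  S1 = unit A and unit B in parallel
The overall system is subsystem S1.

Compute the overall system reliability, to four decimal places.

Parallel (A and B): 1 − (1 − 0.742000)(1 − 0.924000) = 0.9804

0.9804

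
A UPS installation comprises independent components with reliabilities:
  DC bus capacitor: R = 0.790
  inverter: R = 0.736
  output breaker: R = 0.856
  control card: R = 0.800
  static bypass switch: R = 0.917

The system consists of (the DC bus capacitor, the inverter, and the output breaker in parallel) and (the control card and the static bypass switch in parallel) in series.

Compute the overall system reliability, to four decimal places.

Parallel (DC bus capacitor, inverter, and output breaker): 1 − (1 − 0.790000)(1 − 0.736000)(1 − 0.856000) = 0.992017
Parallel (control card and static bypass switch): 1 − (1 − 0.800000)(1 − 0.917000) = 0.983400
Series ([0.992017] and [0.983400]): 0.992017 × 0.983400 = 0.9755

0.9755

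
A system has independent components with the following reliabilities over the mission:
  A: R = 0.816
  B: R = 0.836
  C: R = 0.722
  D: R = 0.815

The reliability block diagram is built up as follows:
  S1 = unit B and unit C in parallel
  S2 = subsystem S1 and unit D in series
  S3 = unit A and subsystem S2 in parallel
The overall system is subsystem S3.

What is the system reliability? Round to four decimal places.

0.9591

Parallel (B and C): 1 − (1 − 0.836000)(1 − 0.722000) = 0.954408
Series ([0.954408] and D): 0.954408 × 0.815000 = 0.777843
Parallel (A and [0.777843]): 1 − (1 − 0.816000)(1 − 0.777843) = 0.9591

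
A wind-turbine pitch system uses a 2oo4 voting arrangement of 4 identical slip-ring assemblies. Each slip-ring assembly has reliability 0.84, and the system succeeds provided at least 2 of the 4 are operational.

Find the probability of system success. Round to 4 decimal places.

0.9856

R = Σ_{i=2}^{4} C(4,i) p^i (1−p)^{4−i} with p = 0.84
C(4,2)·0.84^2·0.16^2 = 0.108380
C(4,3)·0.84^3·0.16^1 = 0.379331
C(4,4)·0.84^4·0.16^0 = 0.497871
Sum = 0.9856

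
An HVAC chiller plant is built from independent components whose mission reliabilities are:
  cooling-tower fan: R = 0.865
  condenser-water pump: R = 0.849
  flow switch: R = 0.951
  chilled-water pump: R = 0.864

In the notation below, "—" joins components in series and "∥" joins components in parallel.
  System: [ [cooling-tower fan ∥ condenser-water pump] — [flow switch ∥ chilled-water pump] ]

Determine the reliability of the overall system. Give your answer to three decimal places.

Parallel (cooling-tower fan and condenser-water pump): 1 − (1 − 0.86500)(1 − 0.84900) = 0.97962
Parallel (flow switch and chilled-water pump): 1 − (1 − 0.95100)(1 − 0.86400) = 0.99334
Series ([0.97962] and [0.99334]): 0.97962 × 0.99334 = 0.973

0.973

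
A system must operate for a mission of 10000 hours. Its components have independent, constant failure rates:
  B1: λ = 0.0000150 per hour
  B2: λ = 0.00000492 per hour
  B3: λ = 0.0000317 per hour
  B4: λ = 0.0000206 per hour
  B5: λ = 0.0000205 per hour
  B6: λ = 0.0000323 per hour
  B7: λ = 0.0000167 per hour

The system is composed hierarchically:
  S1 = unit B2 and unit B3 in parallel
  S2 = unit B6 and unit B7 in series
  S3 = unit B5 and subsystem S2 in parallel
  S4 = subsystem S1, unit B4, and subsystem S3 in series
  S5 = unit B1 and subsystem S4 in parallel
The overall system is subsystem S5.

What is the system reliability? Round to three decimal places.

0.965

R(B1) = exp(−0.0000150 × 10000) = 0.86071
R(B2) = exp(−0.00000492 × 10000) = 0.95199
R(B3) = exp(−0.0000317 × 10000) = 0.72833
R(B4) = exp(−0.0000206 × 10000) = 0.81383
R(B5) = exp(−0.0000205 × 10000) = 0.81465
R(B6) = exp(−0.0000323 × 10000) = 0.72397
R(B7) = exp(−0.0000167 × 10000) = 0.84620
Parallel (B2 and B3): 1 − (1 − 0.95199)(1 − 0.72833) = 0.98696
Series (B6 and B7): 0.72397 × 0.84620 = 0.61262
Parallel (B5 and [0.61262]): 1 − (1 − 0.81465)(1 − 0.61262) = 0.92820
Series ([0.98696], B4, and [0.92820]): 0.98696 × 0.81383 × 0.92820 = 0.74555
Parallel (B1 and [0.74555]): 1 − (1 − 0.86071)(1 − 0.74555) = 0.965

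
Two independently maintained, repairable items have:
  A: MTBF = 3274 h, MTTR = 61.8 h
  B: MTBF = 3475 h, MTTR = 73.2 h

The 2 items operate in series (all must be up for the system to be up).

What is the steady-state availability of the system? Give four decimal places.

0.9612

A(A) = MTBF/(MTBF+MTTR) = 3274/(3274+61.8) = 0.981474
A(B) = MTBF/(MTBF+MTTR) = 3475/(3475+73.2) = 0.979370
Series availability: 0.981474 × 0.979370 = 0.9612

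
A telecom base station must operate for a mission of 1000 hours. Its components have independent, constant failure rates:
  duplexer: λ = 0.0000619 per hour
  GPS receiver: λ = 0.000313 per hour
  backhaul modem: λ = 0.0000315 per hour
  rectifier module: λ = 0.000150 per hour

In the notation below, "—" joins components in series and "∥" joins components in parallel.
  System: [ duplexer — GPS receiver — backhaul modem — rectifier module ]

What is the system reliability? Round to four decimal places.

R(duplexer) = exp(−0.0000619 × 1000) = 0.939977
R(GPS receiver) = exp(−0.000313 × 1000) = 0.731250
R(backhaul modem) = exp(−0.0000315 × 1000) = 0.968991
R(rectifier module) = exp(−0.000150 × 1000) = 0.860708
Series (duplexer, GPS receiver, backhaul modem, and rectifier module): 0.939977 × 0.731250 × 0.968991 × 0.860708 = 0.5733

0.5733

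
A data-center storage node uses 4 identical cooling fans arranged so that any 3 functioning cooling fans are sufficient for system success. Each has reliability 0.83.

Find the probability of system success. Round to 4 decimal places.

R = Σ_{i=3}^{4} C(4,i) p^i (1−p)^{4−i} with p = 0.83
C(4,3)·0.83^3·0.17^1 = 0.388815
C(4,4)·0.83^4·0.17^0 = 0.474583
Sum = 0.8634

0.8634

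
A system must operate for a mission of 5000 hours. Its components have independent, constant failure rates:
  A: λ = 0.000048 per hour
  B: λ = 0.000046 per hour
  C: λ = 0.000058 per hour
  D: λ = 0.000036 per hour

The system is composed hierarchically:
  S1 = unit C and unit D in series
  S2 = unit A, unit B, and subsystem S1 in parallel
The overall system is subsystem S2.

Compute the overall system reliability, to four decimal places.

R(A) = exp(−0.000048 × 5000) = 0.786628
R(B) = exp(−0.000046 × 5000) = 0.794534
R(C) = exp(−0.000058 × 5000) = 0.748264
R(D) = exp(−0.000036 × 5000) = 0.835270
Series (C and D): 0.748264 × 0.835270 = 0.625002
Parallel (A, B, and [0.625002]): 1 − (1 − 0.786628)(1 − 0.794534)(1 − 0.625002) = 0.9836

0.9836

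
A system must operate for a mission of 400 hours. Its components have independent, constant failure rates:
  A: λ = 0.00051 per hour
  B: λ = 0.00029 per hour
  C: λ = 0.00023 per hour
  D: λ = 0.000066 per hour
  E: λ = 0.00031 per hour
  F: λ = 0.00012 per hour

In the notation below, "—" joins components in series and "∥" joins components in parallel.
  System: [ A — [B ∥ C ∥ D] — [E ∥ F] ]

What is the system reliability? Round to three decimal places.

0.811

R(A) = exp(−0.00051 × 400) = 0.81546
R(B) = exp(−0.00029 × 400) = 0.89048
R(C) = exp(−0.00023 × 400) = 0.91211
R(D) = exp(−0.000066 × 400) = 0.97395
R(E) = exp(−0.00031 × 400) = 0.88338
R(F) = exp(−0.00012 × 400) = 0.95313
Parallel (B, C, and D): 1 − (1 − 0.89048)(1 − 0.91211)(1 − 0.97395) = 0.99975
Parallel (E and F): 1 − (1 − 0.88338)(1 − 0.95313) = 0.99453
Series (A, [0.99975], and [0.99453]): 0.81546 × 0.99975 × 0.99453 = 0.811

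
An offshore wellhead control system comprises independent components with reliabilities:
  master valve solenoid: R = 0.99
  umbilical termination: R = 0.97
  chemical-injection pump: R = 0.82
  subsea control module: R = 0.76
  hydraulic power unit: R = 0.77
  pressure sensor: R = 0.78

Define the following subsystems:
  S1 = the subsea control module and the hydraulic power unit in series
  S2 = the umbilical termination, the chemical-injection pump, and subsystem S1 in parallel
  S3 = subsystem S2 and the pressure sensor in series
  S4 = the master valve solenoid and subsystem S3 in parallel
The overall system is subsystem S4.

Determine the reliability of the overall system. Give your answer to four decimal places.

Series (subsea control module and hydraulic power unit): 0.760000 × 0.770000 = 0.585200
Parallel (umbilical termination, chemical-injection pump, and [0.585200]): 1 − (1 − 0.970000)(1 − 0.820000)(1 − 0.585200) = 0.997760
Series ([0.997760] and pressure sensor): 0.997760 × 0.780000 = 0.778253
Parallel (master valve solenoid and [0.778253]): 1 − (1 − 0.990000)(1 − 0.778253) = 0.9978

0.9978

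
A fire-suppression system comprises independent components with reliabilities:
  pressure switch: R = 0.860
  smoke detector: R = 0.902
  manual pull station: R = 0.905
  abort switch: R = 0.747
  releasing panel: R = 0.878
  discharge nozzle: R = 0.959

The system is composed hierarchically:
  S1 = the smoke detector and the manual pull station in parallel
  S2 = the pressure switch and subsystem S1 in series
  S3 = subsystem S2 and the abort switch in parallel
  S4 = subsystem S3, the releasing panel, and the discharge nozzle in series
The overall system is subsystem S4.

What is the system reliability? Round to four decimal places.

Parallel (smoke detector and manual pull station): 1 − (1 − 0.902000)(1 − 0.905000) = 0.990690
Series (pressure switch and [0.990690]): 0.860000 × 0.990690 = 0.851993
Parallel ([0.851993] and abort switch): 1 − (1 − 0.851993)(1 − 0.747000) = 0.962554
Series ([0.962554], releasing panel, and discharge nozzle): 0.962554 × 0.878000 × 0.959000 = 0.8105

0.8105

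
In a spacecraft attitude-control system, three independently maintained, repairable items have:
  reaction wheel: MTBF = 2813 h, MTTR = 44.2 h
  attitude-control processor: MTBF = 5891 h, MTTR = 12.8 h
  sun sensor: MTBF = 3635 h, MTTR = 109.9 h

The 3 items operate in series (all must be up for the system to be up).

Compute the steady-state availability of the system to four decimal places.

0.9536

A(reaction wheel) = MTBF/(MTBF+MTTR) = 2813/(2813+44.2) = 0.984530
A(attitude-control processor) = MTBF/(MTBF+MTTR) = 5891/(5891+12.8) = 0.997832
A(sun sensor) = MTBF/(MTBF+MTTR) = 3635/(3635+109.9) = 0.970653
Series availability: 0.984530 × 0.997832 × 0.970653 = 0.9536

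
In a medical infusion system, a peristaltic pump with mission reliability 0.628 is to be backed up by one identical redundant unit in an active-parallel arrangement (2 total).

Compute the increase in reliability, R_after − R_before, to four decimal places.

R_before = 0.628
R_after = 1 − (1 − 0.628)^2 = 0.8616
ΔR = 0.8616 − 0.628 = 0.2336

0.2336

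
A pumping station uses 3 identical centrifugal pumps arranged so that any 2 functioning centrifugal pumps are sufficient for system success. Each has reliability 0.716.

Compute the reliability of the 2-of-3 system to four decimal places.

0.8038

R = Σ_{i=2}^{3} C(3,i) p^i (1−p)^{3−i} with p = 0.716
C(3,2)·0.716^2·0.284^1 = 0.436783
C(3,3)·0.716^3·0.284^0 = 0.367062
Sum = 0.8038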